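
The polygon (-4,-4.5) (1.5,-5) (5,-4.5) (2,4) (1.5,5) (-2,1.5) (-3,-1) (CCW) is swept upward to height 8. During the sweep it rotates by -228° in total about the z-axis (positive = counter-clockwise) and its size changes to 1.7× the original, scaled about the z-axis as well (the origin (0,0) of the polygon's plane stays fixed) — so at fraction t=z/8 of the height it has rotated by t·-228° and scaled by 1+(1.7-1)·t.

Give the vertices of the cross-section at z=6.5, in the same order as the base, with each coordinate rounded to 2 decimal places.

Cross-section at z=6.5: (6.89,6.46) (-1.63,8.03) (-7.16,7.75) (-3.70,-5.96) (-3.06,-7.60) (2.91,-2.63) (4.83,1.13)

t = z/height = 6.5/8 = 0.8125
s = 1 + (scale-1)·z/height = 1 + (1.7-1)·6.5/8 = 1.568750
θ = twist·z/height = -228°·6.5/8 = -185.2500° = -3.233222 rad
cos θ = -0.995805, sin θ = 0.091502 (intermediates below are computed at full precision and shown rounded to 5 d.p.)
v1: (-4,-4.5) → rotate → (4.39498,4.11512) → ×s → (6.89462,6.45559) → (6.89,6.46)
v2: (1.5,-5) → rotate → (-1.03620,5.11628) → ×s → (-1.62554,8.02616) → (-1.63,8.03)
v3: (5,-4.5) → rotate → (-4.56727,4.93863) → ×s → (-7.16490,7.74748) → (-7.16,7.75)
v4: (2,4) → rotate → (-2.35762,-3.80022) → ×s → (-3.69851,-5.96159) → (-3.70,-5.96)
v5: (1.5,5) → rotate → (-1.95122,-4.84177) → ×s → (-3.06097,-7.59553) → (-3.06,-7.60)
v6: (-2,1.5) → rotate → (1.85436,-1.67671) → ×s → (2.90902,-2.63034) → (2.91,-2.63)
v7: (-3,-1) → rotate → (3.07892,0.72130) → ×s → (4.83005,1.13154) → (4.83,1.13)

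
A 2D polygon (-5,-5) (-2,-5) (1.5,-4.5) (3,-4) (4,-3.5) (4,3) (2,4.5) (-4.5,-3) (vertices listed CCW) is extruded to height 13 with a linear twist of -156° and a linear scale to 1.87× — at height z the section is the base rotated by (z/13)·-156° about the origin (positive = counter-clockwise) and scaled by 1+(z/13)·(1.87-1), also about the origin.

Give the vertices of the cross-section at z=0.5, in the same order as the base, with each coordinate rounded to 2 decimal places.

Cross-section at z=0.5: (-5.68,-4.60) (-2.60,-4.92) (1.06,-4.79) (2.65,-4.44) (3.73,-4.03) (4.44,2.65) (2.54,4.41) (-4.95,-2.60)

t = z/height = 0.5/13 = 0.0384615
s = 1 + (scale-1)·z/height = 1 + (1.87-1)·0.5/13 = 1.033462
θ = twist·z/height = -156°·0.5/13 = -6.0000° = -0.104720 rad
cos θ = 0.994522, sin θ = -0.104528 (intermediates below are computed at full precision and shown rounded to 5 d.p.)
v1: (-5,-5) → rotate → (-5.49525,-4.44997) → ×s → (-5.67913,-4.59887) → (-5.68,-4.60)
v2: (-2,-5) → rotate → (-2.51169,-4.76355) → ×s → (-2.59573,-4.92295) → (-2.60,-4.92)
v3: (1.5,-4.5) → rotate → (1.02140,-4.63214) → ×s → (1.05558,-4.78714) → (1.06,-4.79)
v4: (3,-4) → rotate → (2.56545,-4.29167) → ×s → (2.65130,-4.43528) → (2.65,-4.44)
v5: (4,-3.5) → rotate → (3.61224,-3.89894) → ×s → (3.73311,-4.02941) → (3.73,-4.03)
v6: (4,3) → rotate → (4.29167,2.56545) → ×s → (4.43528,2.65130) → (4.44,2.65)
v7: (2,4.5) → rotate → (2.45942,4.26629) → ×s → (2.54172,4.40905) → (2.54,4.41)
v8: (-4.5,-3) → rotate → (-4.78893,-2.51319) → ×s → (-4.94918,-2.59728) → (-4.95,-2.60)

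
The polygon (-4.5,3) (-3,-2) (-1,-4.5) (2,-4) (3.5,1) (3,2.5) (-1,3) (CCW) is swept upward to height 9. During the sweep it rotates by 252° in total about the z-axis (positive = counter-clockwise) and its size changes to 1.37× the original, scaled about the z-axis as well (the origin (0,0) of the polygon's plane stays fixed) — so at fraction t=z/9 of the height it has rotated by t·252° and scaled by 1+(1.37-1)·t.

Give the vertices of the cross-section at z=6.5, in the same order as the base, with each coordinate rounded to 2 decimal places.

t = z/height = 6.5/9 = 0.722222
s = 1 + (scale-1)·z/height = 1 + (1.37-1)·6.5/9 = 1.267222
θ = twist·z/height = 252°·6.5/9 = 182.0000° = 3.176499 rad
cos θ = -0.999391, sin θ = -0.034899 (intermediates below are computed at full precision and shown rounded to 5 d.p.)
v1: (-4.5,3) → rotate → (4.60196,-2.84112) → ×s → (5.83170,-3.60034) → (5.83,-3.60)
v2: (-3,-2) → rotate → (2.92837,2.10348) → ×s → (3.71090,2.66558) → (3.71,2.67)
v3: (-1,-4.5) → rotate → (0.84234,4.53216) → ×s → (1.06744,5.74325) → (1.07,5.74)
v4: (2,-4) → rotate → (-2.13838,3.92776) → ×s → (-2.70980,4.97735) → (-2.71,4.98)
v5: (3.5,1) → rotate → (-3.46297,-1.12154) → ×s → (-4.38835,-1.42124) → (-4.39,-1.42)
v6: (3,2.5) → rotate → (-2.91092,-2.60318) → ×s → (-3.68879,-3.29880) → (-3.69,-3.30)
v7: (-1,3) → rotate → (1.10409,-2.96327) → ×s → (1.39913,-3.75513) → (1.40,-3.76)

Cross-section at z=6.5: (5.83,-3.60) (3.71,2.67) (1.07,5.74) (-2.71,4.98) (-4.39,-1.42) (-3.69,-3.30) (1.40,-3.76)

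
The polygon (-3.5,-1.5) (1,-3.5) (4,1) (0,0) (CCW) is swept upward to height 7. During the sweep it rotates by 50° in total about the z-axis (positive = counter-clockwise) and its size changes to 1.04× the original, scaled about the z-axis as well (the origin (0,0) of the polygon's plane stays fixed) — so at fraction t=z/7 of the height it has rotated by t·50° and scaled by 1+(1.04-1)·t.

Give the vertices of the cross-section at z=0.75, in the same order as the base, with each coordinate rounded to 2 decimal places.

Cross-section at z=0.75: (-3.36,-1.83) (1.33,-3.41) (3.91,1.37) (0.00,0.00)

t = z/height = 0.75/7 = 0.107143
s = 1 + (scale-1)·z/height = 1 + (1.04-1)·0.75/7 = 1.004286
θ = twist·z/height = 50°·0.75/7 = 5.3571° = 0.093500 rad
cos θ = 0.995632, sin θ = 0.093364 (intermediates below are computed at full precision and shown rounded to 5 d.p.)
v1: (-3.5,-1.5) → rotate → (-3.34467,-1.82022) → ×s → (-3.35900,-1.82802) → (-3.36,-1.83)
v2: (1,-3.5) → rotate → (1.32240,-3.39135) → ×s → (1.32807,-3.40588) → (1.33,-3.41)
v3: (4,1) → rotate → (3.88916,1.36909) → ×s → (3.90583,1.37495) → (3.91,1.37)
v4: (0,0) → rotate → (0.00000,0.00000) → ×s → (0.00000,0.00000) → (0.00,0.00)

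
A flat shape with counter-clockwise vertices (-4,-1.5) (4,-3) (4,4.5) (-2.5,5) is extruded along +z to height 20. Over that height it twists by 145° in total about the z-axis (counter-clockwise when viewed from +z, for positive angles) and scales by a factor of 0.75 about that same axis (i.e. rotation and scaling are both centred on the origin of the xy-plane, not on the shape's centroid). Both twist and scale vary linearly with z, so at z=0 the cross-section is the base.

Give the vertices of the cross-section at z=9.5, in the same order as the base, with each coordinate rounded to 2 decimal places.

t = z/height = 9.5/20 = 0.475
s = 1 + (scale-1)·z/height = 1 + (0.75-1)·9.5/20 = 0.881250
θ = twist·z/height = 145°·9.5/20 = 68.8750° = 1.202096 rad
cos θ = 0.360404, sin θ = 0.932796 (intermediates below are computed at full precision and shown rounded to 5 d.p.)
v1: (-4,-1.5) → rotate → (-0.04242,-4.27179) → ×s → (-0.03738,-3.76452) → (-0.04,-3.76)
v2: (4,-3) → rotate → (4.24000,2.64997) → ×s → (3.73650,2.33529) → (3.74,2.34)
v3: (4,4.5) → rotate → (-2.75597,5.35300) → ×s → (-2.42870,4.71733) → (-2.43,4.72)
v4: (-2.5,5) → rotate → (-5.56499,-0.52997) → ×s → (-4.90415,-0.46704) → (-4.90,-0.47)

Cross-section at z=9.5: (-0.04,-3.76) (3.74,2.34) (-2.43,4.72) (-4.90,-0.47)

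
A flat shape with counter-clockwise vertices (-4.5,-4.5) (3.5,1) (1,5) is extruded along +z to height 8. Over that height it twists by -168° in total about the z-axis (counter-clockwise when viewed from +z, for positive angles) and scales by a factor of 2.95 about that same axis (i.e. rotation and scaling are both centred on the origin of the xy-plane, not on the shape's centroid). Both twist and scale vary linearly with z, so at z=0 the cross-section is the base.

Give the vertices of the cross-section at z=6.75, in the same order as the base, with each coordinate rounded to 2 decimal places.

Cross-section at z=6.75: (1.98,16.72) (-5.63,-7.81) (6.11,-12.02)

t = z/height = 6.75/8 = 0.84375
s = 1 + (scale-1)·z/height = 1 + (2.95-1)·6.75/8 = 2.645313
θ = twist·z/height = -168°·6.75/8 = -141.7500° = -2.474004 rad
cos θ = -0.785317, sin θ = -0.619094 (intermediates below are computed at full precision and shown rounded to 5 d.p.)
v1: (-4.5,-4.5) → rotate → (0.74800,6.31985) → ×s → (1.97870,16.71798) → (1.98,16.72)
v2: (3.5,1) → rotate → (-2.12952,-2.95215) → ×s → (-5.63323,-7.80935) → (-5.63,-7.81)
v3: (1,5) → rotate → (2.31015,-4.54568) → ×s → (6.11108,-12.02474) → (6.11,-12.02)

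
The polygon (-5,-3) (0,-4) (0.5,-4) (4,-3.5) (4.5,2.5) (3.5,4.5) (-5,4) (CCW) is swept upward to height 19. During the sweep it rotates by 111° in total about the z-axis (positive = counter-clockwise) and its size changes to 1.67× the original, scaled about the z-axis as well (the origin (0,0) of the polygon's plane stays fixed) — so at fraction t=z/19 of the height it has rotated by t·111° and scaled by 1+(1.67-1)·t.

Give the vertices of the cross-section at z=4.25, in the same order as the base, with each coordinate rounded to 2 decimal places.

Cross-section at z=4.25: (-3.77,-5.54) (1.93,-4.17) (2.45,-3.93) (5.86,-1.72) (3.49,4.78) (1.48,6.39) (-7.15,1.76)

t = z/height = 4.25/19 = 0.223684
s = 1 + (scale-1)·z/height = 1 + (1.67-1)·4.25/19 = 1.149868
θ = twist·z/height = 111°·4.25/19 = 24.8289° = 0.433347 rad
cos θ = 0.907565, sin θ = 0.419911 (intermediates below are computed at full precision and shown rounded to 5 d.p.)
v1: (-5,-3) → rotate → (-3.27810,-4.82225) → ×s → (-3.76938,-5.54495) → (-3.77,-5.54)
v2: (0,-4) → rotate → (1.67964,-3.63026) → ×s → (1.93137,-4.17432) → (1.93,-4.17)
v3: (0.5,-4) → rotate → (2.13343,-3.42031) → ×s → (2.45316,-3.93290) → (2.45,-3.93)
v4: (4,-3.5) → rotate → (5.09995,-1.49684) → ×s → (5.86427,-1.72116) → (5.86,-1.72)
v5: (4.5,2.5) → rotate → (3.03427,4.15851) → ×s → (3.48901,4.78174) → (3.49,4.78)
v6: (3.5,4.5) → rotate → (1.28688,5.55373) → ×s → (1.47974,6.38606) → (1.48,6.39)
v7: (-5,4) → rotate → (-6.21747,1.53071) → ×s → (-7.14927,1.76011) → (-7.15,1.76)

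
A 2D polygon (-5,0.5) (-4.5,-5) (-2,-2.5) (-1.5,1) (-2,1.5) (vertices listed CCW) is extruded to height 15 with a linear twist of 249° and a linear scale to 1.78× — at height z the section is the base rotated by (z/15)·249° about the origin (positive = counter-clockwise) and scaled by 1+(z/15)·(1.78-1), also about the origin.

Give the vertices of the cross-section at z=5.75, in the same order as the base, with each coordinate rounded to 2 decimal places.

t = z/height = 5.75/15 = 0.383333
s = 1 + (scale-1)·z/height = 1 + (1.78-1)·5.75/15 = 1.299000
θ = twist·z/height = 249°·5.75/15 = 95.4500° = 1.665917 rad
cos θ = -0.094977, sin θ = 0.995479 (intermediates below are computed at full precision and shown rounded to 5 d.p.)
v1: (-5,0.5) → rotate → (-0.02285,-5.02489) → ×s → (-0.02969,-6.52733) → (-0.03,-6.53)
v2: (-4.5,-5) → rotate → (5.40479,-4.00477) → ×s → (7.02083,-5.20220) → (7.02,-5.20)
v3: (-2,-2.5) → rotate → (2.67865,-1.75352) → ×s → (3.47957,-2.27782) → (3.48,-2.28)
v4: (-1.5,1) → rotate → (-0.85301,-1.58820) → ×s → (-1.10807,-2.06307) → (-1.11,-2.06)
v5: (-2,1.5) → rotate → (-1.30327,-2.13342) → ×s → (-1.69294,-2.77132) → (-1.69,-2.77)

Cross-section at z=5.75: (-0.03,-6.53) (7.02,-5.20) (3.48,-2.28) (-1.11,-2.06) (-1.69,-2.77)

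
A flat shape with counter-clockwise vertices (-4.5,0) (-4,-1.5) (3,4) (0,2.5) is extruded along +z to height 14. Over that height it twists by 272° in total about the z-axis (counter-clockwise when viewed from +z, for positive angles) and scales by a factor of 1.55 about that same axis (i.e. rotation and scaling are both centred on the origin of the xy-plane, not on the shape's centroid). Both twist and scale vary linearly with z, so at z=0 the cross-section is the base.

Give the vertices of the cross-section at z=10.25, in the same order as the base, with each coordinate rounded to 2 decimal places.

Cross-section at z=10.25: (5.96,2.07) (4.61,3.83) (-2.14,-6.68) (1.15,-3.31)

t = z/height = 10.25/14 = 0.732143
s = 1 + (scale-1)·z/height = 1 + (1.55-1)·10.25/14 = 1.402679
θ = twist·z/height = 272°·10.25/14 = 199.1429° = 3.475699 rad
cos θ = -0.944704, sin θ = -0.327925 (intermediates below are computed at full precision and shown rounded to 5 d.p.)
v1: (-4.5,0) → rotate → (4.25117,1.47566) → ×s → (5.96302,2.06988) → (5.96,2.07)
v2: (-4,-1.5) → rotate → (3.28693,2.72875) → ×s → (4.61050,3.82757) → (4.61,3.83)
v3: (3,4) → rotate → (-1.52241,-4.76259) → ×s → (-2.13546,-6.68038) → (-2.14,-6.68)
v4: (0,2.5) → rotate → (0.81981,-2.36176) → ×s → (1.14993,-3.31279) → (1.15,-3.31)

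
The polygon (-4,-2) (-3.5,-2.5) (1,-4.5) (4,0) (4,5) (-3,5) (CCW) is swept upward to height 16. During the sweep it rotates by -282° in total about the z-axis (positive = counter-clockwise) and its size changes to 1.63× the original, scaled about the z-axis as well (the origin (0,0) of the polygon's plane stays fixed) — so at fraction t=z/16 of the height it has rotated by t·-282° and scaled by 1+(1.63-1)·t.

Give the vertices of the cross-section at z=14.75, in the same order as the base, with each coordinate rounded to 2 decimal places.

Cross-section at z=14.75: (4.21,-5.68) (4.86,-4.76) (6.73,2.80) (-1.10,6.23) (-8.88,4.85) (-6.96,-6.05)

t = z/height = 14.75/16 = 0.921875
s = 1 + (scale-1)·z/height = 1 + (1.63-1)·14.75/16 = 1.580781
θ = twist·z/height = -282°·14.75/16 = -259.9688° = -4.537311 rad
cos θ = -0.174185, sin θ = 0.984713 (intermediates below are computed at full precision and shown rounded to 5 d.p.)
v1: (-4,-2) → rotate → (2.66617,-3.59048) → ×s → (4.21463,-5.67577) → (4.21,-5.68)
v2: (-3.5,-2.5) → rotate → (3.07143,-3.01103) → ×s → (4.85526,-4.75978) → (4.86,-4.76)
v3: (1,-4.5) → rotate → (4.25702,1.76855) → ×s → (6.72942,2.79569) → (6.73,2.80)
v4: (4,0) → rotate → (-0.69674,3.93885) → ×s → (-1.10140,6.22646) → (-1.10,6.23)
v5: (4,5) → rotate → (-5.62031,3.06793) → ×s → (-8.88447,4.84972) → (-8.88,4.85)
v6: (-3,5) → rotate → (-4.40101,-3.82507) → ×s → (-6.95703,-6.04659) → (-6.96,-6.05)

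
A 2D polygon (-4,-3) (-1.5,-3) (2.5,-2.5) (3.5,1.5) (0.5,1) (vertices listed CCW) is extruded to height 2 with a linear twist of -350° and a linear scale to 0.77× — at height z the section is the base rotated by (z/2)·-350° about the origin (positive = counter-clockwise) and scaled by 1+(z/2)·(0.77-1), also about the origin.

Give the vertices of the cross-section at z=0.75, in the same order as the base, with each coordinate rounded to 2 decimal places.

Cross-section at z=0.75: (0.35,4.56) (-1.16,2.84) (-3.22,-0.21) (-1.08,-3.31) (0.39,-0.95)

t = z/height = 0.75/2 = 0.375
s = 1 + (scale-1)·z/height = 1 + (0.77-1)·0.75/2 = 0.913750
θ = twist·z/height = -350°·0.75/2 = -131.2500° = -2.290745 rad
cos θ = -0.659346, sin θ = -0.751840 (intermediates below are computed at full precision and shown rounded to 5 d.p.)
v1: (-4,-3) → rotate → (0.38186,4.98540) → ×s → (0.34893,4.55541) → (0.35,4.56)
v2: (-1.5,-3) → rotate → (-1.26650,3.10580) → ×s → (-1.15727,2.83792) → (-1.16,2.84)
v3: (2.5,-2.5) → rotate → (-3.52796,-0.23123) → ×s → (-3.22368,-0.21129) → (-3.22,-0.21)
v4: (3.5,1.5) → rotate → (-1.17995,-3.62046) → ×s → (-1.07818,-3.30819) → (-1.08,-3.31)
v5: (0.5,1) → rotate → (0.42217,-1.03527) → ×s → (0.38576,-0.94597) → (0.39,-0.95)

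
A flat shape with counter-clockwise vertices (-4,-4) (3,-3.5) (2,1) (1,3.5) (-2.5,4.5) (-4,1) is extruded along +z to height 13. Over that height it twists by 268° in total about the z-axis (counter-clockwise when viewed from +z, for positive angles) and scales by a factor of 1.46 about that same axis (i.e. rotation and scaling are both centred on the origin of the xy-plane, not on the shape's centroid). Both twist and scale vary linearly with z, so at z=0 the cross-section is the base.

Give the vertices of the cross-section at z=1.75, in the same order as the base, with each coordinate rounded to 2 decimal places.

t = z/height = 1.75/13 = 0.134615
s = 1 + (scale-1)·z/height = 1 + (1.46-1)·1.75/13 = 1.061923
θ = twist·z/height = 268°·1.75/13 = 36.0769° = 0.629661 rad
cos θ = 0.808227, sin θ = 0.588871 (intermediates below are computed at full precision and shown rounded to 5 d.p.)
v1: (-4,-4) → rotate → (-0.87743,-5.58839) → ×s → (-0.93176,-5.93444) → (-0.93,-5.93)
v2: (3,-3.5) → rotate → (4.48573,-1.06218) → ×s → (4.76350,-1.12796) → (4.76,-1.13)
v3: (2,1) → rotate → (1.02758,1.98597) → ×s → (1.09121,2.10895) → (1.09,2.11)
v4: (1,3.5) → rotate → (-1.25282,3.41767) → ×s → (-1.33040,3.62930) → (-1.33,3.63)
v5: (-2.5,4.5) → rotate → (-4.67049,2.16484) → ×s → (-4.95970,2.29890) → (-4.96,2.30)
v6: (-4,1) → rotate → (-3.82178,-1.54726) → ×s → (-4.05844,-1.64307) → (-4.06,-1.64)

Cross-section at z=1.75: (-0.93,-5.93) (4.76,-1.13) (1.09,2.11) (-1.33,3.63) (-4.96,2.30) (-4.06,-1.64)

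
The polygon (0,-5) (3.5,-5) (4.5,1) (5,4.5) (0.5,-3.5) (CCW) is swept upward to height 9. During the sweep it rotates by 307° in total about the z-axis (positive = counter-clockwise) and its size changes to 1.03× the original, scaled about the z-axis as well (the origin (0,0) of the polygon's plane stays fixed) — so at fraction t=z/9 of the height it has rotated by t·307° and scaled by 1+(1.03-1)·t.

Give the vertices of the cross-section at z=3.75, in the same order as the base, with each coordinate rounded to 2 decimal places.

t = z/height = 3.75/9 = 0.416667
s = 1 + (scale-1)·z/height = 1 + (1.03-1)·3.75/9 = 1.012500
θ = twist·z/height = 307°·3.75/9 = 127.9167° = 2.232567 rad
cos θ = -0.614515, sin θ = 0.788905 (intermediates below are computed at full precision and shown rounded to 5 d.p.)
v1: (0,-5) → rotate → (3.94453,3.07257) → ×s → (3.99383,3.11098) → (3.99,3.11)
v2: (3.5,-5) → rotate → (1.79373,5.83374) → ×s → (1.81615,5.90666) → (1.82,5.91)
v3: (4.5,1) → rotate → (-3.55422,2.93556) → ×s → (-3.59865,2.97225) → (-3.60,2.97)
v4: (5,4.5) → rotate → (-6.62265,1.17921) → ×s → (-6.70543,1.19395) → (-6.71,1.19)
v5: (0.5,-3.5) → rotate → (2.45391,2.54525) → ×s → (2.48459,2.57707) → (2.48,2.58)

Cross-section at z=3.75: (3.99,3.11) (1.82,5.91) (-3.60,2.97) (-6.71,1.19) (2.48,2.58)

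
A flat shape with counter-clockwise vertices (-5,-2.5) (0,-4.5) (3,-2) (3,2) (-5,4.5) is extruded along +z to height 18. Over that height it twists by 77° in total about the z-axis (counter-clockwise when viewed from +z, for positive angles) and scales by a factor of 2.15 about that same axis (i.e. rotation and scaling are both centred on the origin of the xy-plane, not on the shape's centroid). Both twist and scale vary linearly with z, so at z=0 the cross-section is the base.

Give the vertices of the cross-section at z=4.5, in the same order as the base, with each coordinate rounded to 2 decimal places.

t = z/height = 4.5/18 = 0.25
s = 1 + (scale-1)·z/height = 1 + (2.15-1)·4.5/18 = 1.287500
θ = twist·z/height = 77°·4.5/18 = 19.2500° = 0.335976 rad
cos θ = 0.944089, sin θ = 0.329691 (intermediates below are computed at full precision and shown rounded to 5 d.p.)
v1: (-5,-2.5) → rotate → (-3.89622,-4.00868) → ×s → (-5.01638,-5.16117) → (-5.02,-5.16)
v2: (0,-4.5) → rotate → (1.48361,-4.24840) → ×s → (1.91015,-5.46982) → (1.91,-5.47)
v3: (3,-2) → rotate → (3.49165,-0.89911) → ×s → (4.49550,-1.15760) → (4.50,-1.16)
v4: (3,2) → rotate → (2.17289,2.87725) → ×s → (2.79759,3.70446) → (2.80,3.70)
v5: (-5,4.5) → rotate → (-6.20405,2.59995) → ×s → (-7.98772,3.34743) → (-7.99,3.35)

Cross-section at z=4.5: (-5.02,-5.16) (1.91,-5.47) (4.50,-1.16) (2.80,3.70) (-7.99,3.35)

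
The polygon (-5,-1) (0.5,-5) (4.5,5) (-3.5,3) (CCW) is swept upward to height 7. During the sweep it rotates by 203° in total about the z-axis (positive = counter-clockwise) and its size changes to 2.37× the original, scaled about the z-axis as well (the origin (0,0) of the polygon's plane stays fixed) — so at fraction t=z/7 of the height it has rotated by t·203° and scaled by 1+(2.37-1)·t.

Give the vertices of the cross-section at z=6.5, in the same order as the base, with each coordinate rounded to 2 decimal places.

Cross-section at z=6.5: (10.90,3.93) (-2.80,11.07) (-8.43,-12.75) (8.87,-5.57)

t = z/height = 6.5/7 = 0.928571
s = 1 + (scale-1)·z/height = 1 + (2.37-1)·6.5/7 = 2.272143
θ = twist·z/height = 203°·6.5/7 = 188.5000° = 3.289946 rad
cos θ = -0.989016, sin θ = -0.147809 (intermediates below are computed at full precision and shown rounded to 5 d.p.)
v1: (-5,-1) → rotate → (4.79727,1.72806) → ×s → (10.90008,3.92641) → (10.90,3.93)
v2: (0.5,-5) → rotate → (-1.23355,4.87117) → ×s → (-2.80281,11.06800) → (-2.80,11.07)
v3: (4.5,5) → rotate → (-3.71152,-5.61022) → ×s → (-8.43311,-12.74723) → (-8.43,-12.75)
v4: (-3.5,3) → rotate → (3.90498,-2.44971) → ×s → (8.87268,-5.56610) → (8.87,-5.57)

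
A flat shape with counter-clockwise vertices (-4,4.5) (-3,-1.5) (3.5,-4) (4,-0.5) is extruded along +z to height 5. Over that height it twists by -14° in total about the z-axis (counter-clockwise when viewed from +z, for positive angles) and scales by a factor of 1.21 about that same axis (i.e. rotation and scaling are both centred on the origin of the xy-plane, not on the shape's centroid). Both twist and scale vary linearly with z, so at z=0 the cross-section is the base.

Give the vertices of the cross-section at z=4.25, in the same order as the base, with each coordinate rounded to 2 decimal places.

Cross-section at z=4.25: (-3.52,6.16) (-3.82,-1.00) (3.06,-5.46) (4.49,-1.55)

t = z/height = 4.25/5 = 0.85
s = 1 + (scale-1)·z/height = 1 + (1.21-1)·4.25/5 = 1.178500
θ = twist·z/height = -14°·4.25/5 = -11.9000° = -0.207694 rad
cos θ = 0.978509, sin θ = -0.206204 (intermediates below are computed at full precision and shown rounded to 5 d.p.)
v1: (-4,4.5) → rotate → (-2.98612,5.22811) → ×s → (-3.51914,6.16132) → (-3.52,6.16)
v2: (-3,-1.5) → rotate → (-3.24483,-0.84915) → ×s → (-3.82404,-1.00072) → (-3.82,-1.00)
v3: (3.5,-4) → rotate → (2.59996,-4.63575) → ×s → (3.06406,-5.46323) → (3.06,-5.46)
v4: (4,-0.5) → rotate → (3.81093,-1.31407) → ×s → (4.49119,-1.54863) → (4.49,-1.55)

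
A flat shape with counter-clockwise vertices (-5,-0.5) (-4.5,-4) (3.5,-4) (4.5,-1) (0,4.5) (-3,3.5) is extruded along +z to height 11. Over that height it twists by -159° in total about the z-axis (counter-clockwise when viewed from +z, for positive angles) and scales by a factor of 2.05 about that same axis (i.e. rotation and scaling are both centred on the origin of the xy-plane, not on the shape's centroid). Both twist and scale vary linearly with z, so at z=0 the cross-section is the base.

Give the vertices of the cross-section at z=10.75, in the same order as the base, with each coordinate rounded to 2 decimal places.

Cross-section at z=10.75: (8.79,5.14) (4.91,11.17) (-9.82,4.41) (-9.13,-1.96) (3.80,-8.29) (8.48,-3.92)

t = z/height = 10.75/11 = 0.977273
s = 1 + (scale-1)·z/height = 1 + (2.05-1)·10.75/11 = 2.026136
θ = twist·z/height = -159°·10.75/11 = -155.3864° = -2.712004 rad
cos θ = -0.909137, sin θ = -0.416497 (intermediates below are computed at full precision and shown rounded to 5 d.p.)
v1: (-5,-0.5) → rotate → (4.33744,2.53705) → ×s → (8.78824,5.14042) → (8.79,5.14)
v2: (-4.5,-4) → rotate → (2.42513,5.51079) → ×s → (4.91364,11.16560) → (4.91,11.17)
v3: (3.5,-4) → rotate → (-4.84797,2.17881) → ×s → (-9.82264,4.41456) → (-9.82,4.41)
v4: (4.5,-1) → rotate → (-4.50761,-0.96510) → ×s → (-9.13304,-1.95542) → (-9.13,-1.96)
v5: (0,4.5) → rotate → (1.87424,-4.09112) → ×s → (3.79746,-8.28916) → (3.80,-8.29)
v6: (-3,3.5) → rotate → (4.18515,-1.93249) → ×s → (8.47969,-3.91548) → (8.48,-3.92)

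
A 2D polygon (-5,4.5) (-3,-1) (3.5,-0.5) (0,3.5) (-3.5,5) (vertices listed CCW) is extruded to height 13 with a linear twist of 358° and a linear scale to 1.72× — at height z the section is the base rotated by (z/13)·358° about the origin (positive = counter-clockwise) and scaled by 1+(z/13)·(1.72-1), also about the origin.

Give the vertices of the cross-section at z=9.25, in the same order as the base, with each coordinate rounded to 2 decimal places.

t = z/height = 9.25/13 = 0.711538
s = 1 + (scale-1)·z/height = 1 + (1.72-1)·9.25/13 = 1.512308
θ = twist·z/height = 358°·9.25/13 = 254.7308° = 4.445891 rad
cos θ = -0.263355, sin θ = -0.964699 (intermediates below are computed at full precision and shown rounded to 5 d.p.)
v1: (-5,4.5) → rotate → (5.65792,3.63840) → ×s → (8.55652,5.50238) → (8.56,5.50)
v2: (-3,-1) → rotate → (-0.17463,3.15745) → ×s → (-0.26410,4.77504) → (-0.26,4.78)
v3: (3.5,-0.5) → rotate → (-1.40409,-3.24477) → ×s → (-2.12342,-4.90709) → (-2.12,-4.91)
v4: (0,3.5) → rotate → (3.37645,-0.92174) → ×s → (5.10623,-1.39396) → (5.11,-1.39)
v5: (-3.5,5) → rotate → (5.74524,2.05967) → ×s → (8.68857,3.11486) → (8.69,3.11)

Cross-section at z=9.25: (8.56,5.50) (-0.26,4.78) (-2.12,-4.91) (5.11,-1.39) (8.69,3.11)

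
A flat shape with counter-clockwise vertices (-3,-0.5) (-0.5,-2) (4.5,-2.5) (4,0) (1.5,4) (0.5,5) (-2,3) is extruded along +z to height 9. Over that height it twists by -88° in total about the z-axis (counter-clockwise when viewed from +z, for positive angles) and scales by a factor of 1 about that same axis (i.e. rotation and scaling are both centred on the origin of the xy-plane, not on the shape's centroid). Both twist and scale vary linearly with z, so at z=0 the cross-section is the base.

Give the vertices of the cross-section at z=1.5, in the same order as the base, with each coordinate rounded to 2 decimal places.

Cross-section at z=1.5: (-3.03,0.28) (-0.99,-1.81) (3.72,-3.56) (3.87,-1.01) (2.46,3.49) (1.75,4.71) (-1.18,3.41)

t = z/height = 1.5/9 = 0.166667
s = 1 + (scale-1)·z/height = 1 + (1-1)·1.5/9 = 1.000000
θ = twist·z/height = -88°·1.5/9 = -14.6667° = -0.255982 rad
cos θ = 0.967415, sin θ = -0.253195 (intermediates below are computed at full precision and shown rounded to 5 d.p.)
v1: (-3,-0.5) → rotate → (-3.02884,0.27588) → ×s → (-3.02884,0.27588) → (-3.03,0.28)
v2: (-0.5,-2) → rotate → (-0.99010,-1.80823) → ×s → (-0.99010,-1.80823) → (-0.99,-1.81)
v3: (4.5,-2.5) → rotate → (3.72038,-3.55792) → ×s → (3.72038,-3.55792) → (3.72,-3.56)
v4: (4,0) → rotate → (3.86966,-1.01278) → ×s → (3.86966,-1.01278) → (3.87,-1.01)
v5: (1.5,4) → rotate → (2.46390,3.48987) → ×s → (2.46390,3.48987) → (2.46,3.49)
v6: (0.5,5) → rotate → (1.74968,4.71048) → ×s → (1.74968,4.71048) → (1.75,4.71)
v7: (-2,3) → rotate → (-1.17524,3.40864) → ×s → (-1.17524,3.40864) → (-1.18,3.41)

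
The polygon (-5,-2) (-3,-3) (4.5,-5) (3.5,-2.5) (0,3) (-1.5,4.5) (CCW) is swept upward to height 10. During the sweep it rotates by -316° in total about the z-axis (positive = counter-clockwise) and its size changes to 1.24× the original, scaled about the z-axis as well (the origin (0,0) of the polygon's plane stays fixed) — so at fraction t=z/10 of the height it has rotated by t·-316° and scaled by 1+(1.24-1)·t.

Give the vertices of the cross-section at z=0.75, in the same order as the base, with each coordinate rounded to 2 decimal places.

t = z/height = 0.75/10 = 0.075
s = 1 + (scale-1)·z/height = 1 + (1.24-1)·0.75/10 = 1.018000
θ = twist·z/height = -316°·0.75/10 = -23.7000° = -0.413643 rad
cos θ = 0.915663, sin θ = -0.401948 (intermediates below are computed at full precision and shown rounded to 5 d.p.)
v1: (-5,-2) → rotate → (-5.38221,0.17841) → ×s → (-5.47909,0.18163) → (-5.48,0.18)
v2: (-3,-3) → rotate → (-3.95283,-1.54114) → ×s → (-4.02398,-1.56889) → (-4.02,-1.57)
v3: (4.5,-5) → rotate → (2.11074,-6.38708) → ×s → (2.14874,-6.50205) → (2.15,-6.50)
v4: (3.5,-2.5) → rotate → (2.19995,-3.69597) → ×s → (2.23955,-3.76250) → (2.24,-3.76)
v5: (0,3) → rotate → (1.20584,2.74699) → ×s → (1.22755,2.79643) → (1.23,2.80)
v6: (-1.5,4.5) → rotate → (0.43527,4.72340) → ×s → (0.44311,4.80842) → (0.44,4.81)

Cross-section at z=0.75: (-5.48,0.18) (-4.02,-1.57) (2.15,-6.50) (2.24,-3.76) (1.23,2.80) (0.44,4.81)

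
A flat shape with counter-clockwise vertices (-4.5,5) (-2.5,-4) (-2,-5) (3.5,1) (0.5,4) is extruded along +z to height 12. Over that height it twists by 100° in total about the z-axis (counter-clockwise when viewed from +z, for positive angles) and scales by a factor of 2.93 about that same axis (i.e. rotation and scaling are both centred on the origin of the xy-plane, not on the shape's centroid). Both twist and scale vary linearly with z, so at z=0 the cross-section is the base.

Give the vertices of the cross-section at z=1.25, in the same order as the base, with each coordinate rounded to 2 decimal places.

t = z/height = 1.25/12 = 0.104167
s = 1 + (scale-1)·z/height = 1 + (2.93-1)·1.25/12 = 1.201042
θ = twist·z/height = 100°·1.25/12 = 10.4167° = 0.181805 rad
cos θ = 0.983519, sin θ = 0.180805 (intermediates below are computed at full precision and shown rounded to 5 d.p.)
v1: (-4.5,5) → rotate → (-5.32986,4.10397) → ×s → (-6.40139,4.92904) → (-6.40,4.93)
v2: (-2.5,-4) → rotate → (-1.73558,-4.38609) → ×s → (-2.08450,-5.26788) → (-2.08,-5.27)
v3: (-2,-5) → rotate → (-1.06301,-5.27921) → ×s → (-1.27672,-6.34055) → (-1.28,-6.34)
v4: (3.5,1) → rotate → (3.26151,1.61634) → ×s → (3.91721,1.94129) → (3.92,1.94)
v5: (0.5,4) → rotate → (-0.23146,4.02448) → ×s → (-0.27799,4.83357) → (-0.28,4.83)

Cross-section at z=1.25: (-6.40,4.93) (-2.08,-5.27) (-1.28,-6.34) (3.92,1.94) (-0.28,4.83)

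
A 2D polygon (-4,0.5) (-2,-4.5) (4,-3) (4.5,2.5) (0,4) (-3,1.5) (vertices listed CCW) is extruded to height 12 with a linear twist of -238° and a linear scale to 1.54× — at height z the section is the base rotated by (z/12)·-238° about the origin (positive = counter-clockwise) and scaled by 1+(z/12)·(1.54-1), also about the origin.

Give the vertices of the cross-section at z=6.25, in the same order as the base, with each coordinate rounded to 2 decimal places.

Cross-section at z=6.25: (3.39,3.89) (-3.35,5.35) (-6.05,-2.10) (-0.56,-6.57) (4.25,-2.86) (3.74,2.11)

t = z/height = 6.25/12 = 0.520833
s = 1 + (scale-1)·z/height = 1 + (1.54-1)·6.25/12 = 1.281250
θ = twist·z/height = -238°·6.25/12 = -123.9583° = -2.163481 rad
cos θ = -0.558590, sin θ = -0.829444 (intermediates below are computed at full precision and shown rounded to 5 d.p.)
v1: (-4,0.5) → rotate → (2.64908,3.03848) → ×s → (3.39414,3.89305) → (3.39,3.89)
v2: (-2,-4.5) → rotate → (-2.61532,4.17254) → ×s → (-3.35088,5.34607) → (-3.35,5.35)
v3: (4,-3) → rotate → (-4.72269,-1.64201) → ×s → (-6.05095,-2.10382) → (-6.05,-2.10)
v4: (4.5,2.5) → rotate → (-0.44004,-5.12897) → ×s → (-0.56381,-6.57150) → (-0.56,-6.57)
v5: (0,4) → rotate → (3.31778,-2.23436) → ×s → (4.25090,-2.86277) → (4.25,-2.86)
v6: (-3,1.5) → rotate → (2.91994,1.65045) → ×s → (3.74117,2.11464) → (3.74,2.11)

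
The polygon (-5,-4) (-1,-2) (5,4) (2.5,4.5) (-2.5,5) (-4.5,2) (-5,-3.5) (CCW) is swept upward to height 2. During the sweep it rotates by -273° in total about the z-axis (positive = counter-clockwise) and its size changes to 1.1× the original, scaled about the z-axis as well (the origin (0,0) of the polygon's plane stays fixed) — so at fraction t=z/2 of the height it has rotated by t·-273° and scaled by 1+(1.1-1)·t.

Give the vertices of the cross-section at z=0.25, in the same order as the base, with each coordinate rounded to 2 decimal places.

t = z/height = 0.25/2 = 0.125
s = 1 + (scale-1)·z/height = 1 + (1.1-1)·0.25/2 = 1.012500
θ = twist·z/height = -273°·0.25/2 = -34.1250° = -0.595594 rad
cos θ = 0.827816, sin θ = -0.561000 (intermediates below are computed at full precision and shown rounded to 5 d.p.)
v1: (-5,-4) → rotate → (-6.38308,-0.50626) → ×s → (-6.46287,-0.51259) → (-6.46,-0.51)
v2: (-1,-2) → rotate → (-1.94982,-1.09463) → ×s → (-1.97419,-1.10831) → (-1.97,-1.11)
v3: (5,4) → rotate → (6.38308,0.50626) → ×s → (6.46287,0.51259) → (6.46,0.51)
v4: (2.5,4.5) → rotate → (4.59404,2.32267) → ×s → (4.65147,2.35170) → (4.65,2.35)
v5: (-2.5,5) → rotate → (0.73546,5.54158) → ×s → (0.74466,5.61085) → (0.74,5.61)
v6: (-4.5,2) → rotate → (-2.60317,4.18013) → ×s → (-2.63571,4.23238) → (-2.64,4.23)
v7: (-5,-3.5) → rotate → (-6.10258,-0.09235) → ×s → (-6.17886,-0.09351) → (-6.18,-0.09)

Cross-section at z=0.25: (-6.46,-0.51) (-1.97,-1.11) (6.46,0.51) (4.65,2.35) (0.74,5.61) (-2.64,4.23) (-6.18,-0.09)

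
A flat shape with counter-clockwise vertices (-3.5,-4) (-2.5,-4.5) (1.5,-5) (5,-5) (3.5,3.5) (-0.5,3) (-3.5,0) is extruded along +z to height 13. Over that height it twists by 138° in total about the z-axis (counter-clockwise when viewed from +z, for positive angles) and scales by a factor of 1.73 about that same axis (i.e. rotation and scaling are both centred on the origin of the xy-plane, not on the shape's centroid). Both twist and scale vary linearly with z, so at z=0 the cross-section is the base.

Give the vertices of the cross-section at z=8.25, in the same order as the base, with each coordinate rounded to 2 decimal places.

Cross-section at z=8.25: (5.63,-5.36) (6.42,-3.93) (7.40,1.88) (7.62,7.00) (-4.90,5.33) (-4.42,-0.55) (-0.22,-5.12)

t = z/height = 8.25/13 = 0.634615
s = 1 + (scale-1)·z/height = 1 + (1.73-1)·8.25/13 = 1.463269
θ = twist·z/height = 138°·8.25/13 = 87.5769° = 1.528506 rad
cos θ = 0.042278, sin θ = 0.999106 (intermediates below are computed at full precision and shown rounded to 5 d.p.)
v1: (-3.5,-4) → rotate → (3.84845,-3.66598) → ×s → (5.63132,-5.36432) → (5.63,-5.36)
v2: (-2.5,-4.5) → rotate → (4.39028,-2.68802) → ×s → (6.42416,-3.93329) → (6.42,-3.93)
v3: (1.5,-5) → rotate → (5.05895,1.28727) → ×s → (7.40260,1.88362) → (7.40,1.88)
v4: (5,-5) → rotate → (5.20692,4.78414) → ×s → (7.61913,7.00048) → (7.62,7.00)
v5: (3.5,3.5) → rotate → (-3.34890,3.64484) → ×s → (-4.90034,5.33339) → (-4.90,5.33)
v6: (-0.5,3) → rotate → (-3.01846,-0.37272) → ×s → (-4.41681,-0.54539) → (-4.42,-0.55)
v7: (-3.5,0) → rotate → (-0.14797,-3.49687) → ×s → (-0.21652,-5.11686) → (-0.22,-5.12)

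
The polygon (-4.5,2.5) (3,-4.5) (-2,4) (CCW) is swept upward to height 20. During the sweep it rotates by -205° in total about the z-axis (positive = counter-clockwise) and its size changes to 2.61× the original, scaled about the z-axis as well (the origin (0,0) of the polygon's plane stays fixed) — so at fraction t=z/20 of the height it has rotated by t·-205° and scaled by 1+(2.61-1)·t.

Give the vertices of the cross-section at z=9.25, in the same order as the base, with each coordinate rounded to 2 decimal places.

Cross-section at z=9.25: (5.00,7.46) (-8.26,-4.56) (7.25,2.89)

t = z/height = 9.25/20 = 0.4625
s = 1 + (scale-1)·z/height = 1 + (2.61-1)·9.25/20 = 1.744625
θ = twist·z/height = -205°·9.25/20 = -94.8125° = -1.654790 rad
cos θ = -0.083895, sin θ = -0.996475 (intermediates below are computed at full precision and shown rounded to 5 d.p.)
v1: (-4.5,2.5) → rotate → (2.86872,4.27440) → ×s → (5.00483,7.45722) → (5.00,7.46)
v2: (3,-4.5) → rotate → (-4.73582,-2.61190) → ×s → (-8.26223,-4.55678) → (-8.26,-4.56)
v3: (-2,4) → rotate → (4.15369,1.65737) → ×s → (7.24663,2.89149) → (7.25,2.89)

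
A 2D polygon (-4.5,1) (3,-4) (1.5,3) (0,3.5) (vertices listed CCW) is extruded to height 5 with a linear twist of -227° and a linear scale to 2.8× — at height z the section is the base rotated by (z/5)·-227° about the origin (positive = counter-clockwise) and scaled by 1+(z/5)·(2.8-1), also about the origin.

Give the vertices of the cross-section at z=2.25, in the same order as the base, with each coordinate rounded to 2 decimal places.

t = z/height = 2.25/5 = 0.45
s = 1 + (scale-1)·z/height = 1 + (2.8-1)·2.25/5 = 1.810000
θ = twist·z/height = -227°·2.25/5 = -102.1500° = -1.782854 rad
cos θ = -0.210472, sin θ = -0.977600 (intermediates below are computed at full precision and shown rounded to 5 d.p.)
v1: (-4.5,1) → rotate → (1.92472,4.18873) → ×s → (3.48375,7.58160) → (3.48,7.58)
v2: (3,-4) → rotate → (-4.54182,-2.09091) → ×s → (-8.22069,-3.78455) → (-8.22,-3.78)
v3: (1.5,3) → rotate → (2.61709,-2.09782) → ×s → (4.73694,-3.79705) → (4.74,-3.80)
v4: (0,3.5) → rotate → (3.42160,-0.73665) → ×s → (6.19310,-1.33334) → (6.19,-1.33)

Cross-section at z=2.25: (3.48,7.58) (-8.22,-3.78) (4.74,-3.80) (6.19,-1.33)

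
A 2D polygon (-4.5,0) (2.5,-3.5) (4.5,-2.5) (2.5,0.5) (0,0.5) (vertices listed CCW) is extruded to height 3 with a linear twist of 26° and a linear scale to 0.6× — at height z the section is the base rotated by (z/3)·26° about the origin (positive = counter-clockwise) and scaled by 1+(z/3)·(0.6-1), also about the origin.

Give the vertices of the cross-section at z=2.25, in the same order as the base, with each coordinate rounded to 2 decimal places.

Cross-section at z=2.25: (-2.97,-1.05) (2.47,-1.73) (3.55,-0.60) (1.53,0.91) (-0.12,0.33)

t = z/height = 2.25/3 = 0.75
s = 1 + (scale-1)·z/height = 1 + (0.6-1)·2.25/3 = 0.700000
θ = twist·z/height = 26°·2.25/3 = 19.5000° = 0.340339 rad
cos θ = 0.942641, sin θ = 0.333807 (intermediates below are computed at full precision and shown rounded to 5 d.p.)
v1: (-4.5,0) → rotate → (-4.24189,-1.50213) → ×s → (-2.96932,-1.05149) → (-2.97,-1.05)
v2: (2.5,-3.5) → rotate → (3.52493,-2.46473) → ×s → (2.46745,-1.72531) → (2.47,-1.73)
v3: (4.5,-2.5) → rotate → (5.07640,-0.85447) → ×s → (3.55348,-0.59813) → (3.55,-0.60)
v4: (2.5,0.5) → rotate → (2.18970,1.30584) → ×s → (1.53279,0.91409) → (1.53,0.91)
v5: (0,0.5) → rotate → (-0.16690,0.47132) → ×s → (-0.11683,0.32992) → (-0.12,0.33)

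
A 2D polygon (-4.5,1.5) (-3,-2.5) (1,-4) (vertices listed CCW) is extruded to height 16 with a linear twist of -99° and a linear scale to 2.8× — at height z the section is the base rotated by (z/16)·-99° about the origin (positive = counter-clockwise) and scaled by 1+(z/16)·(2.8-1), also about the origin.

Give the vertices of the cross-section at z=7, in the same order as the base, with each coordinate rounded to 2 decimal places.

Cross-section at z=7: (-4.01,7.47) (-6.97,0.43) (-3.60,-6.43)

t = z/height = 7/16 = 0.4375
s = 1 + (scale-1)·z/height = 1 + (2.8-1)·7/16 = 1.787500
θ = twist·z/height = -99°·7/16 = -43.3125° = -0.755946 rad
cos θ = 0.727623, sin θ = -0.685977 (intermediates below are computed at full precision and shown rounded to 5 d.p.)
v1: (-4.5,1.5) → rotate → (-2.24534,4.17833) → ×s → (-4.01354,7.46877) → (-4.01,7.47)
v2: (-3,-2.5) → rotate → (-3.89781,0.23887) → ×s → (-6.96734,0.42699) → (-6.97,0.43)
v3: (1,-4) → rotate → (-2.01629,-3.59647) → ×s → (-3.60411,-6.42869) → (-3.60,-6.43)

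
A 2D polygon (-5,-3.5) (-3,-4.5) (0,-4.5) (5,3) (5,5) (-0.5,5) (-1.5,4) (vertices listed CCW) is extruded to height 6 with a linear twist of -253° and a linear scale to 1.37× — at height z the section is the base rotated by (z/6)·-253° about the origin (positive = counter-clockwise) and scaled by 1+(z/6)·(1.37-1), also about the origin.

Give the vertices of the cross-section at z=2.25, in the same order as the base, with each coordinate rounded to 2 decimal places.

t = z/height = 2.25/6 = 0.375
s = 1 + (scale-1)·z/height = 1 + (1.37-1)·2.25/6 = 1.138750
θ = twist·z/height = -253°·2.25/6 = -94.8750° = -1.655881 rad
cos θ = -0.084982, sin θ = -0.996382 (intermediates below are computed at full precision and shown rounded to 5 d.p.)
v1: (-5,-3.5) → rotate → (-3.06243,5.27935) → ×s → (-3.48734,6.01186) → (-3.49,6.01)
v2: (-3,-4.5) → rotate → (-4.22877,3.37157) → ×s → (-4.81552,3.83937) → (-4.82,3.84)
v3: (0,-4.5) → rotate → (-4.48372,0.38242) → ×s → (-5.10584,0.43548) → (-5.11,0.44)
v4: (5,3) → rotate → (2.56424,-5.23686) → ×s → (2.92002,-5.96347) → (2.92,-5.96)
v5: (5,5) → rotate → (4.55700,-5.40682) → ×s → (5.18929,-6.15702) → (5.19,-6.16)
v6: (-0.5,5) → rotate → (5.02440,0.07328) → ×s → (5.72154,0.08345) → (5.72,0.08)
v7: (-1.5,4) → rotate → (4.11300,1.15464) → ×s → (4.68368,1.31485) → (4.68,1.31)

Cross-section at z=2.25: (-3.49,6.01) (-4.82,3.84) (-5.11,0.44) (2.92,-5.96) (5.19,-6.16) (5.72,0.08) (4.68,1.31)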